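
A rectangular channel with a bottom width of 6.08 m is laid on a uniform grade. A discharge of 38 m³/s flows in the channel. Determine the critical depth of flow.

For a rectangular channel, critical depth y_c = (q²/g)^(1/3) where q = Q/b = 38/6.08 = 6.25 m²/s.
So y_c = (6.25²/9.81)^(1/3) = 1.59 m.

y_c = 1.59 m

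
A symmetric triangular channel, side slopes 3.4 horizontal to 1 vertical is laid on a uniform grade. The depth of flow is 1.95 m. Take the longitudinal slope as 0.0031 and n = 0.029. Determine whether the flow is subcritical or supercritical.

subcritical

For a triangular section with side slope z = 3.4: A = zy² = 3.4×1.95² = 12.93 m²; P = 2y√(1+z²) = 2×1.95×3.544 = 13.82 m.
Hydraulic radius R = A/P = 12.93/13.82 = 0.9354 m.
V = (1/n) R^(2/3) √S = (1/0.029) × 0.9354^(2/3) × √0.0031 = 1.836 m/s. Hydraulic depth D_h = A/T = 12.93/13.26 = 0.975 m.
Froude number Fr = V/√(g·D_h) = 1.836/√(9.81×0.975) = 0.594, which is less than 1, so the flow is subcritical.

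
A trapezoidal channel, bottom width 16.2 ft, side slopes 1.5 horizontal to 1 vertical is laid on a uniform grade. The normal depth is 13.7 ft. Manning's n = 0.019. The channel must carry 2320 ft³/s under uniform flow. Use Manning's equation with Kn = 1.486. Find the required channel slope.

S = 0.000229

With bottom width b = 16.2 ft and side slope z = 1.5: A = (b + zy)y = (16.2 + 1.5×13.7)×13.7 = 503.5 ft²; P = b + 2y√(1+z²) = 16.2 + 2×13.7×1.803 = 65.6 ft.
Hydraulic radius R = A/P = 503.5/65.6 = 7.675 ft.
From Manning's equation, S = [nQ / (1.486 A R^(2/3))]² = [0.019 × 2320 / (1.486 × 503.5 × 7.675^(2/3))]² = 0.000229.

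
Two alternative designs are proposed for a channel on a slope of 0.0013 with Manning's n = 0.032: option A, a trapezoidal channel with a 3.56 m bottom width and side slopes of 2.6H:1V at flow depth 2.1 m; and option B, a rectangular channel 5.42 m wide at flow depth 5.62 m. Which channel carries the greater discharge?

channel B

Channel A: With bottom width b = 3.56 m and side slope z = 2.6: A = (b + zy)y = (3.56 + 2.6×2.1)×2.1 = 18.94 m²; P = b + 2y√(1+z²) = 3.56 + 2×2.1×2.786 = 15.26 m. Hydraulic radius R = A/P = 18.94/15.26 = 1.241 m. Q_A = (1/0.032)·18.94·1.241^(2/3)·√0.0013 = 24.65 m³/s.
Channel B: Flow area A = b·y = 5.42 × 5.62 = 30.46 m². Wetted perimeter P = b + 2y = 5.42 + 2×5.62 = 16.66 m. Hydraulic radius R = A/P = 30.46/16.66 = 1.828 m. Q_B = (1/0.032)·30.46·1.828^(2/3)·√0.0013 = 51.32 m³/s.
Q_A = 24.65 m³/s vs Q_B = 51.32 m³/s, so channel B carries more.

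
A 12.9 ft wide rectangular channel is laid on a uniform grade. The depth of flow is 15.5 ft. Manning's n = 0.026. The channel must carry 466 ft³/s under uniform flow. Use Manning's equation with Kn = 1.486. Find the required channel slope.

Flow area A = b·y = 12.9 × 15.5 = 200 ft². Wetted perimeter P = b + 2y = 12.9 + 2×15.5 = 43.9 ft.
Hydraulic radius R = A/P = 200/43.9 = 4.555 ft.
From Manning's equation, S = [nQ / (1.486 A R^(2/3))]² = [0.026 × 466 / (1.486 × 200 × 4.555^(2/3))]² = 0.00022.

S = 0.00022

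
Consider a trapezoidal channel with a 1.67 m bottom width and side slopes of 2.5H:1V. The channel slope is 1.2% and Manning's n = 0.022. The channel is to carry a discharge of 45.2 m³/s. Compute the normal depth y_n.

Manning's equation rearranged: A R^(2/3) = nQ / (1·√S) = 0.022 × 45.2 / (√0.012) = 9.078.
Trying y = 1.88 m: A R^(2/3) = 12.1 — high.
Trying y = 1.28 m: A R^(2/3) = 5.044 — low.
Trying y = 1.66 m: A R^(2/3) = 9.077 — matches.

y_n = 1.66 m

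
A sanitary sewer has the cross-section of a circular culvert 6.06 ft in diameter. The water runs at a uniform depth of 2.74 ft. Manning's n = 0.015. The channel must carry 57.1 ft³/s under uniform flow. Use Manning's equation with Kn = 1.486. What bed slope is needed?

S = 0.0013

For a circular section of diameter D = 6.06 ft at depth y = 2.74 ft, the central angle is θ = 2 arccos(1 − 2y/D) = 2.95 rad. Then A = (D²/8)(θ − sin θ) = 12.67 ft² and P = Dθ/2 = 8.938 ft.
Hydraulic radius R = A/P = 12.67/8.938 = 1.417 ft.
From Manning's equation, S = [nQ / (1.486 A R^(2/3))]² = [0.015 × 57.1 / (1.486 × 12.67 × 1.417^(2/3))]² = 0.0013.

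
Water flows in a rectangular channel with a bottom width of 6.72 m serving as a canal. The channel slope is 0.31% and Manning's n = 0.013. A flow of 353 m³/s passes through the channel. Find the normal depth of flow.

y_n = 7.08 m

Manning's equation rearranged: A R^(2/3) = nQ / (1·√S) = 0.013 × 353 / (√0.0031) = 82.42.
Trying y = 7.87 m: A R^(2/3) = 93.61 — over.
Trying y = 5.94 m: A R^(2/3) = 66.41 — short.
Trying y = 7.08 m: A R^(2/3) = 82.39 — close enough.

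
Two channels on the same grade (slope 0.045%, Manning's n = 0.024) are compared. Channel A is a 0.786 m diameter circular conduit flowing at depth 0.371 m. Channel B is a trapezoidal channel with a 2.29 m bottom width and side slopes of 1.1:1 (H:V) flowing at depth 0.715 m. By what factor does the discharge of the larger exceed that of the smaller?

Channel A: For a circular section of diameter D = 0.786 m at depth y = 0.371 m, the central angle is θ = 2 arccos(1 − 2y/D) = 3.03 rad. Then A = (D²/8)(θ − sin θ) = 0.2253 m² and P = Dθ/2 = 1.191 m. Hydraulic radius R = A/P = 0.2253/1.191 = 0.1892 m. Q_A = (1/0.024)·0.2253·0.1892^(2/3)·√0.00045 = 0.06565 m³/s.
Channel B: With bottom width b = 2.29 m and side slope z = 1.1: A = (b + zy)y = (2.29 + 1.1×0.715)×0.715 = 2.2 m²; P = b + 2y√(1+z²) = 2.29 + 2×0.715×1.487 = 4.416 m. Hydraulic radius R = A/P = 2.2/4.416 = 0.4981 m. Q_B = (1/0.024)·2.2·0.4981^(2/3)·√0.00045 = 1.222 m³/s.
The larger discharge is 1.222 m³/s and the smaller is 0.06565 m³/s; the ratio is 18.6.

18.6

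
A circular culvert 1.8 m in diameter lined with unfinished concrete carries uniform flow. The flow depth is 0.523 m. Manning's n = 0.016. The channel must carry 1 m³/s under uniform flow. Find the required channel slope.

For a circular section of diameter D = 1.8 m at depth y = 0.523 m, the central angle is θ = 2 arccos(1 − 2y/D) = 2.277 rad. Then A = (D²/8)(θ − sin θ) = 0.6141 m² and P = Dθ/2 = 2.049 m.
Hydraulic radius R = A/P = 0.6141/2.049 = 0.2997 m.
From Manning's equation, S = [nQ / (1 A R^(2/3))]² = [0.016 × 1 / (1 × 0.6141 × 0.2997^(2/3))]² = 0.00338.

S = 0.00338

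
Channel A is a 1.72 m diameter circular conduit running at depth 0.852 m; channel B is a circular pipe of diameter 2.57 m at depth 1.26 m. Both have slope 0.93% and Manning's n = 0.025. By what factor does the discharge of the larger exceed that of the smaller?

Channel A: For a circular section of diameter D = 1.72 m at depth y = 0.852 m, the central angle is θ = 2 arccos(1 − 2y/D) = 3.123 rad. Then A = (D²/8)(θ − sin θ) = 1.148 m² and P = Dθ/2 = 2.686 m. Hydraulic radius R = A/P = 1.148/2.686 = 0.4274 m. Q_A = (1/0.025)·1.148·0.4274^(2/3)·√0.0093 = 2.513 m³/s.
Channel B: For a circular section of diameter D = 2.57 m at depth y = 1.26 m, the central angle is θ = 2 arccos(1 − 2y/D) = 3.103 rad. Then A = (D²/8)(θ − sin θ) = 2.529 m² and P = Dθ/2 = 3.987 m. Hydraulic radius R = A/P = 2.529/3.987 = 0.6344 m. Q_B = (1/0.025)·2.529·0.6344^(2/3)·√0.0093 = 7.204 m³/s.
The larger discharge is 7.204 m³/s and the smaller is 2.513 m³/s; the ratio is 2.87.

2.87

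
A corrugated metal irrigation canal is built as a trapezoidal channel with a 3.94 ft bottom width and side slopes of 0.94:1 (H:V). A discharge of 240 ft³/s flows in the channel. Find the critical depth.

y_c = 3.64 ft

At critical depth, Q² T / (g A³) = 1, i.e. A³/T = Q²/g = 240²/32.2 = 1789.
Trying y = 2.89 ft: A³/T = 759.6 — short.
Trying y = 3.64 ft: A³/T = 1784 — matches.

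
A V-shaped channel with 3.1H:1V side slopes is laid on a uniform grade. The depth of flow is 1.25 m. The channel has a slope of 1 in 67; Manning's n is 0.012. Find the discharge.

For a triangular section with side slope z = 3.1: A = zy² = 3.1×1.25² = 4.844 m²; P = 2y√(1+z²) = 2×1.25×3.257 = 8.143 m.
Hydraulic radius R = A/P = 4.844/8.143 = 0.5948 m.
Manning's equation: Q = (1/n) A R^(2/3) S^(1/2) = (1/0.012) × 4.844 × 0.5948^(2/3) × 0.01493^(1/2) = 34.9 m³/s.

Q = 34.9 m³/s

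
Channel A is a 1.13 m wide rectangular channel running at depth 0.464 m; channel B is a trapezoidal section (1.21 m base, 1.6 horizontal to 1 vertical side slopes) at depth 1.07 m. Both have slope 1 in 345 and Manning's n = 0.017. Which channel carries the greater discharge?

Channel A: Flow area A = b·y = 1.13 × 0.464 = 0.5243 m². Wetted perimeter P = b + 2y = 1.13 + 2×0.464 = 2.058 m. Hydraulic radius R = A/P = 0.5243/2.058 = 0.2548 m. Q_A = (1/0.017)·0.5243·0.2548^(2/3)·√0.002899 = 0.6673 m³/s.
Channel B: With bottom width b = 1.21 m and side slope z = 1.6: A = (b + zy)y = (1.21 + 1.6×1.07)×1.07 = 3.127 m²; P = b + 2y√(1+z²) = 1.21 + 2×1.07×1.887 = 5.248 m. Hydraulic radius R = A/P = 3.127/5.248 = 0.5958 m. Q_B = (1/0.017)·3.127·0.5958^(2/3)·√0.002899 = 7.011 m³/s.
Q_A = 0.6673 m³/s vs Q_B = 7.011 m³/s, so channel B carries more.

channel B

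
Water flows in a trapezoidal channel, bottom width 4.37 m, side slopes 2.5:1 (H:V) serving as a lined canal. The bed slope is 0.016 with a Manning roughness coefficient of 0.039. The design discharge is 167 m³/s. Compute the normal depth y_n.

Manning's equation rearranged: A R^(2/3) = nQ / (1·√S) = 0.039 × 167 / (√0.016) = 51.49.
Try y = 2.19 m: A R^(2/3) = 26.13 — too small.
Try y = 3.39 m: A R^(2/3) = 67.37 — too large.
Try y = 3 m: A R^(2/3) = 51.42 — close enough.

y_n = 3 m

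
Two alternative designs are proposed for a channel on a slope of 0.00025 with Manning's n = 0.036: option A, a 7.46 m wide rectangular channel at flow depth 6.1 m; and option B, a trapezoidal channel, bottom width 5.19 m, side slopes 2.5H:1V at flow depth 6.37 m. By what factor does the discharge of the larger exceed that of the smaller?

3.82

Channel A: Flow area A = b·y = 7.46 × 6.1 = 45.51 m². Wetted perimeter P = b + 2y = 7.46 + 2×6.1 = 19.66 m. Hydraulic radius R = A/P = 45.51/19.66 = 2.315 m. Q_A = (1/0.036)·45.51·2.315^(2/3)·√0.00025 = 34.97 m³/s.
Channel B: With bottom width b = 5.19 m and side slope z = 2.5: A = (b + zy)y = (5.19 + 2.5×6.37)×6.37 = 134.5 m²; P = b + 2y√(1+z²) = 5.19 + 2×6.37×2.693 = 39.49 m. Hydraulic radius R = A/P = 134.5/39.49 = 3.406 m. Q_B = (1/0.036)·134.5·3.406^(2/3)·√0.00025 = 133.7 m³/s.
The larger discharge is 133.7 m³/s and the smaller is 34.97 m³/s; the ratio is 3.82.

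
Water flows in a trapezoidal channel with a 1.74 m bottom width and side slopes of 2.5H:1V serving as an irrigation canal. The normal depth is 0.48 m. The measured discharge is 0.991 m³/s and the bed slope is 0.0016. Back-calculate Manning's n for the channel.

n = 0.027

With bottom width b = 1.74 m and side slope z = 2.5: A = (b + zy)y = (1.74 + 2.5×0.48)×0.48 = 1.411 m²; P = b + 2y√(1+z²) = 1.74 + 2×0.48×2.693 = 4.325 m.
Hydraulic radius R = A/P = 1.411/4.325 = 0.3263 m.
Rearranging Manning's equation: n = (1/Q) A R^(2/3) S^(1/2) = (1/0.991) × 1.411 × 0.3263^(2/3) × √0.0016 = 0.027.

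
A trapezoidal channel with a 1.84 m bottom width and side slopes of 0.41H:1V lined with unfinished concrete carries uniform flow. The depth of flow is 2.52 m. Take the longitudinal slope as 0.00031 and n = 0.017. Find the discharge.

With bottom width b = 1.84 m and side slope z = 0.41: A = (b + zy)y = (1.84 + 0.41×2.52)×2.52 = 7.24 m²; P = b + 2y√(1+z²) = 1.84 + 2×2.52×1.081 = 7.287 m.
Hydraulic radius R = A/P = 7.24/7.287 = 0.9936 m.
Manning's equation: Q = (1/n) A R^(2/3) S^(1/2) = (1/0.017) × 7.24 × 0.9936^(2/3) × 0.00031^(1/2) = 7.47 m³/s.

Q = 7.47 m³/s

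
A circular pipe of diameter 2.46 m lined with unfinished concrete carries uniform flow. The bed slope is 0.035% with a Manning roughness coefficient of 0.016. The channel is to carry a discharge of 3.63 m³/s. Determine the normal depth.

y_n = 1.83 m

Manning's equation rearranged: A R^(2/3) = nQ / (1·√S) = 0.016 × 3.63 / (√0.00035) = 3.105.
Try y = 1.29 m: A R^(2/3) = 1.862 — too small.
Try y = 2.09 m: A R^(2/3) = 3.541 — too large.
Try y = 1.83 m: A R^(2/3) = 3.105 — close enough.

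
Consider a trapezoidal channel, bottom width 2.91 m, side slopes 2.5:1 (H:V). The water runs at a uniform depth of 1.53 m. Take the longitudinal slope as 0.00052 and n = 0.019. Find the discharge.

With bottom width b = 2.91 m and side slope z = 2.5: A = (b + zy)y = (2.91 + 2.5×1.53)×1.53 = 10.3 m²; P = b + 2y√(1+z²) = 2.91 + 2×1.53×2.693 = 11.15 m.
Hydraulic radius R = A/P = 10.3/11.15 = 0.9242 m.
Manning's equation: Q = (1/n) A R^(2/3) S^(1/2) = (1/0.019) × 10.3 × 0.9242^(2/3) × 0.00052^(1/2) = 11.7 m³/s.

Q = 11.7 m³/s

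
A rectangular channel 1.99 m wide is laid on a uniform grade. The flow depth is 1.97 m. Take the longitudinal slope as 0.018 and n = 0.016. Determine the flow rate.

Flow area A = b·y = 1.99 × 1.97 = 3.92 m². Wetted perimeter P = b + 2y = 1.99 + 2×1.97 = 5.93 m.
Hydraulic radius R = A/P = 3.92/5.93 = 0.6611 m.
Manning's equation: Q = (1/n) A R^(2/3) S^(1/2) = (1/0.016) × 3.92 × 0.6611^(2/3) × 0.018^(1/2) = 24.9 m³/s.

Q = 24.9 m³/s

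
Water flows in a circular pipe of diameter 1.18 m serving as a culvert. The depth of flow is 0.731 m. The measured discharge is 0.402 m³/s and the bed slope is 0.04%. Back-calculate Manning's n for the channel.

For a circular section of diameter D = 1.18 m at depth y = 0.731 m, the central angle is θ = 2 arccos(1 − 2y/D) = 3.624 rad. Then A = (D²/8)(θ − sin θ) = 0.7116 m² and P = Dθ/2 = 2.138 m.
Hydraulic radius R = A/P = 0.7116/2.138 = 0.3328 m.
Rearranging Manning's equation: n = (1/Q) A R^(2/3) S^(1/2) = (1/0.402) × 0.7116 × 0.3328^(2/3) × √0.0004 = 0.017.

n = 0.017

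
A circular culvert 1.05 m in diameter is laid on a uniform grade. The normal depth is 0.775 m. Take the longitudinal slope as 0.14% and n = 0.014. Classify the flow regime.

For a circular section of diameter D = 1.05 m at depth y = 0.775 m, the central angle is θ = 2 arccos(1 − 2y/D) = 4.134 rad. Then A = (D²/8)(θ − sin θ) = 0.6852 m² and P = Dθ/2 = 2.17 m.
Hydraulic radius R = A/P = 0.6852/2.17 = 0.3157 m.
V = (1/n) R^(2/3) √S = (1/0.014) × 0.3157^(2/3) × √0.0014 = 1.239 m/s. Hydraulic depth D_h = A/T = 0.6852/0.9233 = 0.7421 m.
Froude number Fr = V/√(g·D_h) = 1.239/√(9.81×0.7421) = 0.459, which is less than 1, so the flow is subcritical.

subcritical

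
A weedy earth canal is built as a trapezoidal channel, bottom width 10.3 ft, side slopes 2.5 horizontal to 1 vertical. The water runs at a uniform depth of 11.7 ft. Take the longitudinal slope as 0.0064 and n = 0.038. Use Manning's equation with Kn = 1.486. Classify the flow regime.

subcritical

With bottom width b = 10.3 ft and side slope z = 2.5: A = (b + zy)y = (10.3 + 2.5×11.7)×11.7 = 462.7 ft²; P = b + 2y√(1+z²) = 10.3 + 2×11.7×2.693 = 73.31 ft.
Hydraulic radius R = A/P = 462.7/73.31 = 6.312 ft.
V = (1.486/n) R^(2/3) √S = (1.486/0.038) × 6.312^(2/3) × √0.0064 = 10.69 ft/s. Hydraulic depth D_h = A/T = 462.7/68.8 = 6.726 ft.
Froude number Fr = V/√(g·D_h) = 10.69/√(32.2×6.726) = 0.726, which is less than 1, so the flow is subcritical.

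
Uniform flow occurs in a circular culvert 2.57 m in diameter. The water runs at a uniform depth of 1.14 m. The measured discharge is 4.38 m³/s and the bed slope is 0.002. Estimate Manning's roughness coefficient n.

For a circular section of diameter D = 2.57 m at depth y = 1.14 m, the central angle is θ = 2 arccos(1 − 2y/D) = 2.915 rad. Then A = (D²/8)(θ − sin θ) = 2.222 m² and P = Dθ/2 = 3.746 m.
Hydraulic radius R = A/P = 2.222/3.746 = 0.5931 m.
Rearranging Manning's equation: n = (1/Q) A R^(2/3) S^(1/2) = (1/4.38) × 2.222 × 0.5931^(2/3) × √0.002 = 0.016.

n = 0.016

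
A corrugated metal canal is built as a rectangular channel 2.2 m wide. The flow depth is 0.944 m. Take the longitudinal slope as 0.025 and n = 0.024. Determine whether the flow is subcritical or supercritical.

supercritical

Flow area A = b·y = 2.2 × 0.944 = 2.077 m². Wetted perimeter P = b + 2y = 2.2 + 2×0.944 = 4.088 m.
Hydraulic radius R = A/P = 2.077/4.088 = 0.508 m.
V = (1/n) R^(2/3) √S = (1/0.024) × 0.508^(2/3) × √0.025 = 4.195 m/s. Hydraulic depth D_h = A/T = 2.077/2.2 = 0.944 m.
Froude number Fr = V/√(g·D_h) = 4.195/√(9.81×0.944) = 1.38, which is greater than 1, so the flow is supercritical.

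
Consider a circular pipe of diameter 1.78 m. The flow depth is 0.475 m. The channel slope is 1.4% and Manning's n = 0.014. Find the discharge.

For a circular section of diameter D = 1.78 m at depth y = 0.475 m, the central angle is θ = 2 arccos(1 − 2y/D) = 2.171 rad. Then A = (D²/8)(θ − sin θ) = 0.5332 m² and P = Dθ/2 = 1.933 m.
Hydraulic radius R = A/P = 0.5332/1.933 = 0.2759 m.
Manning's equation: Q = (1/n) A R^(2/3) S^(1/2) = (1/0.014) × 0.5332 × 0.2759^(2/3) × 0.014^(1/2) = 1.91 m³/s.

Q = 1.91 m³/s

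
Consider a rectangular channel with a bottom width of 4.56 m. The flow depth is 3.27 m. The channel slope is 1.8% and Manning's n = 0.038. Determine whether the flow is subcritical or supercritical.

Flow area A = b·y = 4.56 × 3.27 = 14.91 m². Wetted perimeter P = b + 2y = 4.56 + 2×3.27 = 11.1 m.
Hydraulic radius R = A/P = 14.91/11.1 = 1.343 m.
V = (1/n) R^(2/3) √S = (1/0.038) × 1.343^(2/3) × √0.018 = 4.298 m/s. Hydraulic depth D_h = A/T = 14.91/4.56 = 3.27 m.
Froude number Fr = V/√(g·D_h) = 4.298/√(9.81×3.27) = 0.759, which is less than 1, so the flow is subcritical.

subcritical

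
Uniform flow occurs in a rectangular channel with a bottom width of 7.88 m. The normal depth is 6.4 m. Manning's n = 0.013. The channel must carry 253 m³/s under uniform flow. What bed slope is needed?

S = 0.0013

Flow area A = b·y = 7.88 × 6.4 = 50.43 m². Wetted perimeter P = b + 2y = 7.88 + 2×6.4 = 20.68 m.
Hydraulic radius R = A/P = 50.43/20.68 = 2.439 m.
From Manning's equation, S = [nQ / (1 A R^(2/3))]² = [0.013 × 253 / (1 × 50.43 × 2.439^(2/3))]² = 0.0013.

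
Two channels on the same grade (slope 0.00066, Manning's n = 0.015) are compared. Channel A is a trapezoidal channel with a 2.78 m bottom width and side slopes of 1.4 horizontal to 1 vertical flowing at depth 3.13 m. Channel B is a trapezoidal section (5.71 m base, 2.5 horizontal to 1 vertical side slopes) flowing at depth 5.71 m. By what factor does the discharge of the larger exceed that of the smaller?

Channel A: With bottom width b = 2.78 m and side slope z = 1.4: A = (b + zy)y = (2.78 + 1.4×3.13)×3.13 = 22.42 m²; P = b + 2y√(1+z²) = 2.78 + 2×3.13×1.72 = 13.55 m. Hydraulic radius R = A/P = 22.42/13.55 = 1.654 m. Q_A = (1/0.015)·22.42·1.654^(2/3)·√0.00066 = 53.71 m³/s.
Channel B: With bottom width b = 5.71 m and side slope z = 2.5: A = (b + zy)y = (5.71 + 2.5×5.71)×5.71 = 114.1 m²; P = b + 2y√(1+z²) = 5.71 + 2×5.71×2.693 = 36.46 m. Hydraulic radius R = A/P = 114.1/36.46 = 3.13 m. Q_B = (1/0.015)·114.1·3.13^(2/3)·√0.00066 = 418.2 m³/s.
The larger discharge is 418.2 m³/s and the smaller is 53.71 m³/s; the ratio is 7.79.

7.79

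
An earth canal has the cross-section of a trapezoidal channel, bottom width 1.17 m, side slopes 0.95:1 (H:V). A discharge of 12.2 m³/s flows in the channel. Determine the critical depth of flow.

At critical depth, Q² T / (g A³) = 1, i.e. A³/T = Q²/g = 12.2²/9.81 = 15.17.
At y = 1.15 m: A³/T = 5.25 — short.
At y = 1.84 m: A³/T = 33.17 — over.
At y = 1.51 m: A³/T = 15.06 — ≈ 15.17.

y_c = 1.51 m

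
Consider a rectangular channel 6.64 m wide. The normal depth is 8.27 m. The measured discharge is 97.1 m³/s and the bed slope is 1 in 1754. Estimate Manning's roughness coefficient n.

Flow area A = b·y = 6.64 × 8.27 = 54.91 m². Wetted perimeter P = b + 2y = 6.64 + 2×8.27 = 23.18 m.
Hydraulic radius R = A/P = 54.91/23.18 = 2.369 m.
Rearranging Manning's equation: n = (1/Q) A R^(2/3) S^(1/2) = (1/97.1) × 54.91 × 2.369^(2/3) × √0.0005701 = 0.024.

n = 0.024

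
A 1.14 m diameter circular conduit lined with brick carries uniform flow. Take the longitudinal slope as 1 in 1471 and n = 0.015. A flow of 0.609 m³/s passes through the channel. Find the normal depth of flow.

Manning's equation rearranged: A R^(2/3) = nQ / (1·√S) = 0.015 × 0.609 / (√0.0006798) = 0.3504.
Try y = 0.973 m: A R^(2/3) = 0.4569 — too large.
Try y = 0.671 m: A R^(2/3) = 0.2883 — too small.
Try y = 0.766 m: A R^(2/3) = 0.3503 — matches.

y_n = 0.766 m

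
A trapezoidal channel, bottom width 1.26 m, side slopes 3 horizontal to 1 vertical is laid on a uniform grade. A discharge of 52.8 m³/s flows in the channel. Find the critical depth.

y_c = 2.09 m

At critical depth, Q² T / (g A³) = 1, i.e. A³/T = Q²/g = 52.8²/9.81 = 284.2.
Try y = 2.45 m: A³/T = 588.1 — too large.
Try y = 2.09 m: A³/T = 282.5 — close enough.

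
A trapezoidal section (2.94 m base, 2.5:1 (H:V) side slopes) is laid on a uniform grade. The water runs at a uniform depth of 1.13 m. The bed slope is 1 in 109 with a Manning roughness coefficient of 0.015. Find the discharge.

With bottom width b = 2.94 m and side slope z = 2.5: A = (b + zy)y = (2.94 + 2.5×1.13)×1.13 = 6.514 m²; P = b + 2y√(1+z²) = 2.94 + 2×1.13×2.693 = 9.025 m.
Hydraulic radius R = A/P = 6.514/9.025 = 0.7218 m.
Manning's equation: Q = (1/n) A R^(2/3) S^(1/2) = (1/0.015) × 6.514 × 0.7218^(2/3) × 0.009174^(1/2) = 33.5 m³/s.

Q = 33.5 m³/s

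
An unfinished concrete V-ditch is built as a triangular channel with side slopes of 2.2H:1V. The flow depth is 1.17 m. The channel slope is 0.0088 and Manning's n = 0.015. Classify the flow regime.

For a triangular section with side slope z = 2.2: A = zy² = 2.2×1.17² = 3.012 m²; P = 2y√(1+z²) = 2×1.17×2.417 = 5.655 m.
Hydraulic radius R = A/P = 3.012/5.655 = 0.5326 m.
V = (1/n) R^(2/3) √S = (1/0.015) × 0.5326^(2/3) × √0.0088 = 4.109 m/s. Hydraulic depth D_h = A/T = 3.012/5.148 = 0.585 m.
Froude number Fr = V/√(g·D_h) = 4.109/√(9.81×0.585) = 1.72, which is greater than 1, so the flow is supercritical.

supercritical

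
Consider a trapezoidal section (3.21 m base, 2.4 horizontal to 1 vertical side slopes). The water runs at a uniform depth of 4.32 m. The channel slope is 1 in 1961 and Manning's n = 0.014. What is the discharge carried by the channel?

With bottom width b = 3.21 m and side slope z = 2.4: A = (b + zy)y = (3.21 + 2.4×4.32)×4.32 = 58.66 m²; P = b + 2y√(1+z²) = 3.21 + 2×4.32×2.6 = 25.67 m.
Hydraulic radius R = A/P = 58.66/25.67 = 2.285 m.
Manning's equation: Q = (1/n) A R^(2/3) S^(1/2) = (1/0.014) × 58.66 × 2.285^(2/3) × 0.0005099^(1/2) = 164 m³/s.

Q = 164 m³/s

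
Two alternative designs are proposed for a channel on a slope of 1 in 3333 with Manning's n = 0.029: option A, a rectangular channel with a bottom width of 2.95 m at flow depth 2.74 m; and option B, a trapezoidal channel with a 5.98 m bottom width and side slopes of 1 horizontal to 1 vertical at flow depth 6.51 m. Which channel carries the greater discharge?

channel B

Channel A: Flow area A = b·y = 2.95 × 2.74 = 8.083 m². Wetted perimeter P = b + 2y = 2.95 + 2×2.74 = 8.43 m. Hydraulic radius R = A/P = 8.083/8.43 = 0.9588 m. Q_A = (1/0.029)·8.083·0.9588^(2/3)·√0.0003 = 4.694 m³/s.
Channel B: With bottom width b = 5.98 m and side slope z = 1: A = (b + zy)y = (5.98 + 1×6.51)×6.51 = 81.31 m²; P = b + 2y√(1+z²) = 5.98 + 2×6.51×1.414 = 24.39 m. Hydraulic radius R = A/P = 81.31/24.39 = 3.333 m. Q_B = (1/0.029)·81.31·3.333^(2/3)·√0.0003 = 108.4 m³/s.
Q_A = 4.694 m³/s vs Q_B = 108.4 m³/s, so channel B carries more.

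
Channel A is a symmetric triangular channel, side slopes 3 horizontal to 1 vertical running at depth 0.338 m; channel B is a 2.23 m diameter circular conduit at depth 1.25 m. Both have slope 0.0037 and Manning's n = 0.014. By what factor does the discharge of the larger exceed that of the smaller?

15.8

Channel A: For a triangular section with side slope z = 3: A = zy² = 3×0.338² = 0.3427 m²; P = 2y√(1+z²) = 2×0.338×3.162 = 2.138 m. Hydraulic radius R = A/P = 0.3427/2.138 = 0.1603 m. Q_A = (1/0.014)·0.3427·0.1603^(2/3)·√0.0037 = 0.4395 m³/s.
Channel B: For a circular section of diameter D = 2.23 m at depth y = 1.25 m, the central angle is θ = 2 arccos(1 − 2y/D) = 3.384 rad. Then A = (D²/8)(θ − sin θ) = 2.253 m² and P = Dθ/2 = 3.774 m. Hydraulic radius R = A/P = 2.253/3.774 = 0.5971 m. Q_B = (1/0.014)·2.253·0.5971^(2/3)·√0.0037 = 6.942 m³/s.
The larger discharge is 6.942 m³/s and the smaller is 0.4395 m³/s; the ratio is 15.8.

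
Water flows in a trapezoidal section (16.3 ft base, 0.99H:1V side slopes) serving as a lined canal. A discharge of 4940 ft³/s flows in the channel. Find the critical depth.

y_c = 11.2 ft

At critical depth, Q² T / (g A³) = 1, i.e. A³/T = Q²/g = 4940²/32.2 = 757900.
At y = 9.19 ft: A³/T = 368600 — short.
At y = 14.1 ft: A³/T = 1756000 — over.
At y = 11.2 ft: A³/T = 750100 — close enough.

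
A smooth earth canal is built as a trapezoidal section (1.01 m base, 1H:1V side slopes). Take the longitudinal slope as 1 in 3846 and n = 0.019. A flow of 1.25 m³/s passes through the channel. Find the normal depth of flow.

y_n = 1.06 m

Manning's equation rearranged: A R^(2/3) = nQ / (1·√S) = 0.019 × 1.25 / (√0.00026) = 1.473.
At y = 1.27 m: A R^(2/3) = 2.126 — high.
At y = 0.943 m: A R^(2/3) = 1.161 — low.
At y = 1.06 m: A R^(2/3) = 1.468 — matches.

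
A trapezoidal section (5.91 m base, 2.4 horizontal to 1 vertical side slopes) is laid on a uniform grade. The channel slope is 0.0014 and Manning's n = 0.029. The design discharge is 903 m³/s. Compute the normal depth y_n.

y_n = 9.03 m

Manning's equation rearranged: A R^(2/3) = nQ / (1·√S) = 0.029 × 903 / (√0.0014) = 699.9.
Trying y = 11.6 m: A R^(2/3) = 1280 — too large.
Trying y = 6.89 m: A R^(2/3) = 370.3 — too small.
Trying y = 9.03 m: A R^(2/3) = 700 — matches.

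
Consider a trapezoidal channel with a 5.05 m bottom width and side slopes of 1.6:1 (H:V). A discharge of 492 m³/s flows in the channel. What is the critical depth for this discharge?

At critical depth, Q² T / (g A³) = 1, i.e. A³/T = Q²/g = 492²/9.81 = 24680.
At y = 5.03 m: A³/T = 13520 — too small.
At y = 5.82 m: A³/T = 24670 — matches.

y_c = 5.82 m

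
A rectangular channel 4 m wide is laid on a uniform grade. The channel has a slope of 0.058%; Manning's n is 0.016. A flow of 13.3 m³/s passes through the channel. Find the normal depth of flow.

y_n = 2.16 m

Manning's equation rearranged: A R^(2/3) = nQ / (1·√S) = 0.016 × 13.3 / (√0.00058) = 8.836.
Trying y = 1.55 m: A R^(2/3) = 5.664 — short.
Trying y = 2.7 m: A R^(2/3) = 11.85 — over.
Trying y = 2.16 m: A R^(2/3) = 8.86 — ≈ 8.836.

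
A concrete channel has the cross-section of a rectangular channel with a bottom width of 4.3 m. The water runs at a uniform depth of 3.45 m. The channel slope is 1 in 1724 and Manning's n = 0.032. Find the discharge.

Flow area A = b·y = 4.3 × 3.45 = 14.84 m². Wetted perimeter P = b + 2y = 4.3 + 2×3.45 = 11.2 m.
Hydraulic radius R = A/P = 14.84/11.2 = 1.325 m.
Manning's equation: Q = (1/n) A R^(2/3) S^(1/2) = (1/0.032) × 14.84 × 1.325^(2/3) × 0.00058^(1/2) = 13.5 m³/s.

Q = 13.5 m³/s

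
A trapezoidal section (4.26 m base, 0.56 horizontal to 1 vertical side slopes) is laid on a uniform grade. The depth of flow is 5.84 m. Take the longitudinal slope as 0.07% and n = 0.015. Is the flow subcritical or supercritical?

With bottom width b = 4.26 m and side slope z = 0.56: A = (b + zy)y = (4.26 + 0.56×5.84)×5.84 = 43.98 m²; P = b + 2y√(1+z²) = 4.26 + 2×5.84×1.146 = 17.65 m.
Hydraulic radius R = A/P = 43.98/17.65 = 2.492 m.
V = (1/n) R^(2/3) √S = (1/0.015) × 2.492^(2/3) × √0.0007 = 3.242 m/s. Hydraulic depth D_h = A/T = 43.98/10.8 = 4.072 m.
Froude number Fr = V/√(g·D_h) = 3.242/√(9.81×4.072) = 0.513, which is less than 1, so the flow is subcritical.

subcritical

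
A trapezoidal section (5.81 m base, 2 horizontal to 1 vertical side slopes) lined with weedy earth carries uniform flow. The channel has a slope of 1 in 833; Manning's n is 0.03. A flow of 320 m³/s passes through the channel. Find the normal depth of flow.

Manning's equation rearranged: A R^(2/3) = nQ / (1·√S) = 0.03 × 320 / (√0.0012) = 277.1.
Try y = 4.95 m: A R^(2/3) = 153.8 — low.
Try y = 7.55 m: A R^(2/3) = 397.1 — high.
Try y = 6.45 m: A R^(2/3) = 277.3 — matches.

y_n = 6.45 m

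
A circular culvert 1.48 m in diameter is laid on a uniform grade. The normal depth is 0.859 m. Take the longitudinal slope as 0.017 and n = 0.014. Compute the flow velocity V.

V = 5.09 m/s

For a circular section of diameter D = 1.48 m at depth y = 0.859 m, the central angle is θ = 2 arccos(1 − 2y/D) = 3.465 rad. Then A = (D²/8)(θ − sin θ) = 1.036 m² and P = Dθ/2 = 2.564 m.
Hydraulic radius R = A/P = 1.036/2.564 = 0.4039 m.
From Manning's equation, V = (1/n) R^(2/3) S^(1/2) = (1/0.014) × 0.4039^(2/3) × 0.017^(1/2) = 5.09 m/s.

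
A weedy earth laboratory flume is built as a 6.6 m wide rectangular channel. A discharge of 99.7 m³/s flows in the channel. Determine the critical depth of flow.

y_c = 2.85 m

For a rectangular channel, critical depth y_c = (q²/g)^(1/3) where q = Q/b = 99.7/6.6 = 15.11 m²/s.
So y_c = (15.11²/9.81)^(1/3) = 2.85 m.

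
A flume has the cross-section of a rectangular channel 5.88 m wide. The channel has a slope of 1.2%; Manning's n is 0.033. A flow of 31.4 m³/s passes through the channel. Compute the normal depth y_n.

Manning's equation rearranged: A R^(2/3) = nQ / (1·√S) = 0.033 × 31.4 / (√0.012) = 9.459.
Trying y = 1.08 m: A R^(2/3) = 5.426 — too small.
Trying y = 1.97 m: A R^(2/3) = 12.93 — too large.
Trying y = 1.58 m: A R^(2/3) = 9.461 — ≈ 9.459.

y_n = 1.58 m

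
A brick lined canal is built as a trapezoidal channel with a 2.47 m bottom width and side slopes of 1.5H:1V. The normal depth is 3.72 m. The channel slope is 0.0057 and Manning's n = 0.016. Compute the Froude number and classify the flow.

supercritical

With bottom width b = 2.47 m and side slope z = 1.5: A = (b + zy)y = (2.47 + 1.5×3.72)×3.72 = 29.95 m²; P = b + 2y√(1+z²) = 2.47 + 2×3.72×1.803 = 15.88 m.
Hydraulic radius R = A/P = 29.95/15.88 = 1.885 m.
V = (1/n) R^(2/3) √S = (1/0.016) × 1.885^(2/3) × √0.0057 = 7.202 m/s. Hydraulic depth D_h = A/T = 29.95/13.63 = 2.197 m.
Froude number Fr = V/√(g·D_h) = 7.202/√(9.81×2.197) = 1.55, which is greater than 1, so the flow is supercritical.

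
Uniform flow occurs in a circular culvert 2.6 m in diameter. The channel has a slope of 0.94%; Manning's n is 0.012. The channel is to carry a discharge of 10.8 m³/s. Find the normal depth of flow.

Manning's equation rearranged: A R^(2/3) = nQ / (1·√S) = 0.012 × 10.8 / (√0.0094) = 1.337.
Try y = 0.731 m: A R^(2/3) = 0.6877 — low.
Try y = 1.31 m: A R^(2/3) = 2.018 — high.
Try y = 1.04 m: A R^(2/3) = 1.343 — close enough.

y_n = 1.04 m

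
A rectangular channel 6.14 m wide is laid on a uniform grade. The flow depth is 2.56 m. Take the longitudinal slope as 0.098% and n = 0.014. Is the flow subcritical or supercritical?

Flow area A = b·y = 6.14 × 2.56 = 15.72 m². Wetted perimeter P = b + 2y = 6.14 + 2×2.56 = 11.26 m.
Hydraulic radius R = A/P = 15.72/11.26 = 1.396 m.
V = (1/n) R^(2/3) √S = (1/0.014) × 1.396^(2/3) × √0.00098 = 2.793 m/s. Hydraulic depth D_h = A/T = 15.72/6.14 = 2.56 m.
Froude number Fr = V/√(g·D_h) = 2.793/√(9.81×2.56) = 0.557, which is less than 1, so the flow is subcritical.

subcritical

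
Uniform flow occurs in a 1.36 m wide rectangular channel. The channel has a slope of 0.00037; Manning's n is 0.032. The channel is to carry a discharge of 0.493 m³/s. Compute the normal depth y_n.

y_n = 1.08 m

Manning's equation rearranged: A R^(2/3) = nQ / (1·√S) = 0.032 × 0.493 / (√0.00037) = 0.8202.
Try y = 0.965 m: A R^(2/3) = 0.7112 — low.
Try y = 1.3 m: A R^(2/3) = 1.033 — high.
Try y = 1.08 m: A R^(2/3) = 0.8202 — matches.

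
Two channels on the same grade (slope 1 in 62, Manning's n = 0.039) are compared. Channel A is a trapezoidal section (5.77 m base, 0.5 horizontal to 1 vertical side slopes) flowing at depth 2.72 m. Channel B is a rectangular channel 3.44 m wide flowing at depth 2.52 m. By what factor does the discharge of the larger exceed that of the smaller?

Channel A: With bottom width b = 5.77 m and side slope z = 0.5: A = (b + zy)y = (5.77 + 0.5×2.72)×2.72 = 19.39 m²; P = b + 2y√(1+z²) = 5.77 + 2×2.72×1.118 = 11.85 m. Hydraulic radius R = A/P = 19.39/11.85 = 1.636 m. Q_A = (1/0.039)·19.39·1.636^(2/3)·√0.01613 = 87.69 m³/s.
Channel B: Flow area A = b·y = 3.44 × 2.52 = 8.669 m². Wetted perimeter P = b + 2y = 3.44 + 2×2.52 = 8.48 m. Hydraulic radius R = A/P = 8.669/8.48 = 1.022 m. Q_B = (1/0.039)·8.669·1.022^(2/3)·√0.01613 = 28.65 m³/s.
The larger discharge is 87.69 m³/s and the smaller is 28.65 m³/s; the ratio is 3.06.

3.06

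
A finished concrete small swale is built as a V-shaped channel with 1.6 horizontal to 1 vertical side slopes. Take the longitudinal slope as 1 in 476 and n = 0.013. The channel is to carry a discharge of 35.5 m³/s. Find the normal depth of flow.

Manning's equation rearranged: A R^(2/3) = nQ / (1·√S) = 0.013 × 35.5 / (√0.002101) = 10.07.
Trying y = 3.05 m: A R^(2/3) = 17.67 — high.
Trying y = 2.05 m: A R^(2/3) = 6.124 — low.
Trying y = 2.47 m: A R^(2/3) = 10.07 — ≈ 10.07.

y_n = 2.47 m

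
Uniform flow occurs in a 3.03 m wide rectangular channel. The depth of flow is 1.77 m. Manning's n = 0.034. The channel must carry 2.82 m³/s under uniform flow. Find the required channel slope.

S = 0.000419

Flow area A = b·y = 3.03 × 1.77 = 5.363 m². Wetted perimeter P = b + 2y = 3.03 + 2×1.77 = 6.57 m.
Hydraulic radius R = A/P = 5.363/6.57 = 0.8163 m.
From Manning's equation, S = [nQ / (1 A R^(2/3))]² = [0.034 × 2.82 / (1 × 5.363 × 0.8163^(2/3))]² = 0.000419.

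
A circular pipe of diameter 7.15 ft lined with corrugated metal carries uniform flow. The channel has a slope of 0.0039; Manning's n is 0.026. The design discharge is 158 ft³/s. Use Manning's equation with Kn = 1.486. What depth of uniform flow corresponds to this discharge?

Manning's equation rearranged: A R^(2/3) = nQ / (1.486·√S) = 0.026 × 158 / (1.486 × √0.0039) = 44.27.
At y = 3.66 ft: A R^(2/3) = 30.77 — too small.
At y = 5.17 ft: A R^(2/3) = 51.6 — too large.
At y = 4.61 ft: A R^(2/3) = 44.22 — ≈ 44.27.

y_n = 4.61 ft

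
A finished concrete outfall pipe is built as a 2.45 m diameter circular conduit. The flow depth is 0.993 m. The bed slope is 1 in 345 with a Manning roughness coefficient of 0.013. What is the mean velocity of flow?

V = 2.71 m/s

For a circular section of diameter D = 2.45 m at depth y = 0.993 m, the central angle is θ = 2 arccos(1 − 2y/D) = 2.761 rad. Then A = (D²/8)(θ − sin θ) = 1.792 m² and P = Dθ/2 = 3.382 m.
Hydraulic radius R = A/P = 1.792/3.382 = 0.53 m.
From Manning's equation, V = (1/n) R^(2/3) S^(1/2) = (1/0.013) × 0.53^(2/3) × 0.002899^(1/2) = 2.71 m/s.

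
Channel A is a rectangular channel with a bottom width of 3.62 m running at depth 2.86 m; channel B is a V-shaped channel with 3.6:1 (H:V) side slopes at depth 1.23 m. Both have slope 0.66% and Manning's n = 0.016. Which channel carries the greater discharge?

channel A

Channel A: Flow area A = b·y = 3.62 × 2.86 = 10.35 m². Wetted perimeter P = b + 2y = 3.62 + 2×2.86 = 9.34 m. Hydraulic radius R = A/P = 10.35/9.34 = 1.108 m. Q_A = (1/0.016)·10.35·1.108^(2/3)·√0.0066 = 56.3 m³/s.
Channel B: For a triangular section with side slope z = 3.6: A = zy² = 3.6×1.23² = 5.446 m²; P = 2y√(1+z²) = 2×1.23×3.736 = 9.191 m. Hydraulic radius R = A/P = 5.446/9.191 = 0.5926 m. Q_B = (1/0.016)·5.446·0.5926^(2/3)·√0.0066 = 19.51 m³/s.
Q_A = 56.3 m³/s vs Q_B = 19.51 m³/s, so channel A carries more.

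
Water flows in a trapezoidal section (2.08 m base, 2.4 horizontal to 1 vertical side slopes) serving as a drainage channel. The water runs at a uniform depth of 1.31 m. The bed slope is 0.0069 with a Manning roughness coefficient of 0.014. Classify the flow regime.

supercritical

With bottom width b = 2.08 m and side slope z = 2.4: A = (b + zy)y = (2.08 + 2.4×1.31)×1.31 = 6.843 m²; P = b + 2y√(1+z²) = 2.08 + 2×1.31×2.6 = 8.892 m.
Hydraulic radius R = A/P = 6.843/8.892 = 0.7696 m.
V = (1/n) R^(2/3) √S = (1/0.014) × 0.7696^(2/3) × √0.0069 = 4.983 m/s. Hydraulic depth D_h = A/T = 6.843/8.368 = 0.8178 m.
Froude number Fr = V/√(g·D_h) = 4.983/√(9.81×0.8178) = 1.76, which is greater than 1, so the flow is supercritical.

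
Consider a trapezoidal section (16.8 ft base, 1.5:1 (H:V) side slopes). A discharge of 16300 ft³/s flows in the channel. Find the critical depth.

At critical depth, Q² T / (g A³) = 1, i.e. A³/T = Q²/g = 16300²/32.2 = 8251000.
Trying y = 15.4 ft: A³/T = 3682000 — too small.
Trying y = 18.8 ft: A³/T = 8272000 — close enough.

y_c = 18.8 ft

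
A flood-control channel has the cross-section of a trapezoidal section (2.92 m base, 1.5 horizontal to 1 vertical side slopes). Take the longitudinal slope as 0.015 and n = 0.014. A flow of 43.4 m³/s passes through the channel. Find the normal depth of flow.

y_n = 1.22 m

Manning's equation rearranged: A R^(2/3) = nQ / (1·√S) = 0.014 × 43.4 / (√0.015) = 4.961.
Try y = 1.06 m: A R^(2/3) = 3.801 — low.
Try y = 1.43 m: A R^(2/3) = 6.736 — high.
Try y = 1.22 m: A R^(2/3) = 4.96 — matches.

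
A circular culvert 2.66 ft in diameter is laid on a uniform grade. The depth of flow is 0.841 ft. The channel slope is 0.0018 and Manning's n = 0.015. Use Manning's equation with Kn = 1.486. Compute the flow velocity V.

V = 2.56 ft/s

For a circular section of diameter D = 2.66 ft at depth y = 0.841 ft, the central angle is θ = 2 arccos(1 − 2y/D) = 2.389 rad. Then A = (D²/8)(θ − sin θ) = 1.508 ft² and P = Dθ/2 = 3.177 ft.
Hydraulic radius R = A/P = 1.508/3.177 = 0.4746 ft.
From Manning's equation, V = (1.486/n) R^(2/3) S^(1/2) = (1.486/0.015) × 0.4746^(2/3) × 0.0018^(1/2) = 2.56 ft/s.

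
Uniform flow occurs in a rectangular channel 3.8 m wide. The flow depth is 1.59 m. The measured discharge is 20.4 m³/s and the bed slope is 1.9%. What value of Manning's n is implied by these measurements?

n = 0.0371

Flow area A = b·y = 3.8 × 1.59 = 6.042 m². Wetted perimeter P = b + 2y = 3.8 + 2×1.59 = 6.98 m.
Hydraulic radius R = A/P = 6.042/6.98 = 0.8656 m.
Rearranging Manning's equation: n = (1/Q) A R^(2/3) S^(1/2) = (1/20.4) × 6.042 × 0.8656^(2/3) × √0.019 = 0.0371.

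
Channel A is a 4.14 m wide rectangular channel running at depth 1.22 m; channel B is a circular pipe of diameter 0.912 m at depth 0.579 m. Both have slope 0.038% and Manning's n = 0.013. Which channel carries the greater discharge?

channel A

Channel A: Flow area A = b·y = 4.14 × 1.22 = 5.051 m². Wetted perimeter P = b + 2y = 4.14 + 2×1.22 = 6.58 m. Hydraulic radius R = A/P = 5.051/6.58 = 0.7676 m. Q_A = (1/0.013)·5.051·0.7676^(2/3)·√0.00038 = 6.349 m³/s.
Channel B: For a circular section of diameter D = 0.912 m at depth y = 0.579 m, the central angle is θ = 2 arccos(1 − 2y/D) = 3.688 rad. Then A = (D²/8)(θ − sin θ) = 0.4374 m² and P = Dθ/2 = 1.682 m. Hydraulic radius R = A/P = 0.4374/1.682 = 0.2601 m. Q_B = (1/0.013)·0.4374·0.2601^(2/3)·√0.00038 = 0.2673 m³/s.
Q_A = 6.349 m³/s vs Q_B = 0.2673 m³/s, so channel A carries more.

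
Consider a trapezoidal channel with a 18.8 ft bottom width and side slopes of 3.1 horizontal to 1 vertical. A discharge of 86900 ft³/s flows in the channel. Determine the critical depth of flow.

At critical depth, Q² T / (g A³) = 1, i.e. A³/T = Q²/g = 86900²/32.2 = 234500000.
At y = 21.9 ft: A³/T = 44270000 — short.
At y = 34.2 ft: A³/T = 337000000 — over.
At y = 31.6 ft: A³/T = 233900000 — close enough.

y_c = 31.6 ft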